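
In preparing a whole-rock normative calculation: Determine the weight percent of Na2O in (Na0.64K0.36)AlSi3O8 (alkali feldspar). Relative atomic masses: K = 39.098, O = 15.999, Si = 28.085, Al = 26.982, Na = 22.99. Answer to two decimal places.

M((Na0.64K0.36)AlSi3O8) = 268.018 g/mol; M(Na2O) = 61.979 g/mol.
Moles Na2O per formula unit = 0.64 Na ÷ 2 = 0.3200.
Na2O fraction = (0.3200 × 61.979) / 268.018 = 19.833/268.018 = 0.0740.

7.40 wt%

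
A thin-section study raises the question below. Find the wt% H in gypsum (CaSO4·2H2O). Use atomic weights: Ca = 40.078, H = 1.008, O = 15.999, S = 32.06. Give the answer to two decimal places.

2.34 mass %

Molar mass of CaSO4·2H2O: 1*40.078 + 1*32.06 + 6*15.999 + 4*1.008 = 172.164 g/mol.
Mass of H per formula unit: 4 × 1.008 = 4.032 g.
Weight fraction H = 4.032 / 172.164 = 0.0234.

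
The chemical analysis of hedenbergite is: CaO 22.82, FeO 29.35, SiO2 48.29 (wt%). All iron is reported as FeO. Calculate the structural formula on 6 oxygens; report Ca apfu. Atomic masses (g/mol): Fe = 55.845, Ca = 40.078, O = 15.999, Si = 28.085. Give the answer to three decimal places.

CaO (M=56.077): mol = 0.40694; Ca = 0.40694, O = 0.40694.
FeO (M=71.844): mol = 0.40852; Fe = 0.40852, O = 0.40852.
SiO2 (M=60.083): mol = 0.80372; Si = 0.80372, O = 1.60744.
ΣO = 2.42290; factor = 6/ΣO = 2.47637.
Ca apfu = 0.40694 × 2.47637 = 1.008.

1.008 Ca apfu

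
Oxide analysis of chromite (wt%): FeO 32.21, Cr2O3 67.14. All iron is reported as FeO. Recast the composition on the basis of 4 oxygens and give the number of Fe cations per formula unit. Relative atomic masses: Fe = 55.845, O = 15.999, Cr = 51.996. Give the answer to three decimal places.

32.21 wt% FeO ÷ 71.844 g/mol = 0.44833 mol, giving 0.44833 Fe and 0.44833 O.
67.14 wt% Cr2O3 ÷ 151.989 g/mol = 0.44174 mol, giving 0.88348 Cr and 1.32522 O.
Oxygen sums to 1.77355; scaling by 4/1.77355 = 2.25536 puts the formula on 4 O.
Fe: 0.44833 × 2.25536 = 1.011 atoms per formula unit.

1.011 Fe apfu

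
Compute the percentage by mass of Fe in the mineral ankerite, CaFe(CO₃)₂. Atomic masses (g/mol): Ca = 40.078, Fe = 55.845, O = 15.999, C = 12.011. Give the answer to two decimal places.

Formula mass = 1×40.078 + 1×55.845 + 2×12.011 + 6×15.999 = 215.939 g/mol, of which 55.845 g is Fe.
So Fe makes up 55.845/215.939 = 0.2586 of the mass, i.e. 25.86%.

25.86 wt%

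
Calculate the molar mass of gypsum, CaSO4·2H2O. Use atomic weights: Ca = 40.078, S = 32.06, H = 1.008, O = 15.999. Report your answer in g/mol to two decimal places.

172.16 g/mol

The formula mass is the sum 1(40.078) + 1(32.06) + 6(15.999) + 4(1.008).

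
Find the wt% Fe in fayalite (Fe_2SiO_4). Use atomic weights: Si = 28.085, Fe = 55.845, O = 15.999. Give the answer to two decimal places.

54.81 wt%

Molar mass of Fe_2SiO_4: 2*55.845 + 1*28.085 + 4*15.999 = 203.771 g/mol.
Mass of Fe per formula unit: 2 × 55.845 = 111.690 g.
Weight fraction Fe = 111.690 / 203.771 = 0.5481.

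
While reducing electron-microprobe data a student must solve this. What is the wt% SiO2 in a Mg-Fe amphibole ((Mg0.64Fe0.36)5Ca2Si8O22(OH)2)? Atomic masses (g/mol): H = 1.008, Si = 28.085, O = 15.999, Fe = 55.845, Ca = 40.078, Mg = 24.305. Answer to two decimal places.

M((Mg0.64Fe0.36)5Ca2Si8O22(OH)2) = 869.125 g/mol; M(SiO2) = 60.083 g/mol.
Moles SiO2 per formula unit = 8 Si ÷ 1 = 8.0000.
SiO2 fraction = (8.0000 × 60.083) / 869.125 = 480.664/869.125 = 0.5530.

55.30 wt%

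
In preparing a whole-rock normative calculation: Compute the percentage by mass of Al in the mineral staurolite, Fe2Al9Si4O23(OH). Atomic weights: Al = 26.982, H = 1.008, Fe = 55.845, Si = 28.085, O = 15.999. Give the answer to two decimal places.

28.51 wt%

Molar mass of Fe2Al9Si4O23(OH): 2·55.845 + 9·26.982 + 4·28.085 + 24·15.999 + 1·1.008 = 851.852 g/mol.
Mass of Al per formula unit: 9 × 26.982 = 242.838 g.
Weight fraction Al = 242.838 / 851.852 = 0.2851.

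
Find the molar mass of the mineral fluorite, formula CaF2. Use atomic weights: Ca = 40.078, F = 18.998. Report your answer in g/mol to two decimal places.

78.07 g/mol

M = 1·40.078 + 2·18.998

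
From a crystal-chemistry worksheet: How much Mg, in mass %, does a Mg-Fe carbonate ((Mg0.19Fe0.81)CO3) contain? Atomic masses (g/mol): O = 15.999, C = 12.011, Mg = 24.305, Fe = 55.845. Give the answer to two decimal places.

Formula mass = 0.19·24.305 + 0.81·55.845 + 1·12.011 + 3·15.999 = 109.860 g/mol, of which 4.618 g is Mg.
So Mg makes up 4.618/109.860 = 0.0420 of the mass, i.e. 4.20%.

4.20 mass %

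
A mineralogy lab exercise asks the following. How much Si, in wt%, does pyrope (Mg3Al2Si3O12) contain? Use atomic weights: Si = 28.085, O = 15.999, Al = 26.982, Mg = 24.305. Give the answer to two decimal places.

M(Mg3Al2Si3O12) = 403.122 g/mol.
Si contributes 3 × 28.085 = 84.255 g per mole.
84.255/403.122 = 0.2090 → 20.90%.

20.90 wt%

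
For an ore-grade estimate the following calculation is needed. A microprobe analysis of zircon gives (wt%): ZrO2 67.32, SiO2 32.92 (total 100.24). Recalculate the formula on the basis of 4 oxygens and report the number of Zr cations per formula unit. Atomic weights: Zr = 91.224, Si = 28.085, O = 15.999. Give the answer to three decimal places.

0.999 Zr apfu

ZrO2 (M=123.222): mol = 0.54633; Zr = 0.54633, O = 1.09266.
SiO2 (M=60.083): mol = 0.54791; Si = 0.54791, O = 1.09582.
ΣO = 2.18848; factor = 4/ΣO = 1.82775.
Zr apfu = 0.54633 × 1.82775 = 0.999.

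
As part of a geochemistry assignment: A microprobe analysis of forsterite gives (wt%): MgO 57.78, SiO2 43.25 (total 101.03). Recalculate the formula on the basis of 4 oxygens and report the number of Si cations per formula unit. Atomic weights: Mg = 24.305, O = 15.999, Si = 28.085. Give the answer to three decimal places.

57.78 wt% MgO ÷ 40.304 g/mol = 1.43360 mol, giving 1.43360 Mg and 1.43360 O.
43.25 wt% SiO2 ÷ 60.083 g/mol = 0.71984 mol, giving 0.71984 Si and 1.43968 O.
Oxygen sums to 2.87328; scaling by 4/2.87328 = 1.39214 puts the formula on 4 O.
Si: 0.71984 × 1.39214 = 1.002 atoms per formula unit.

1.002 Si apfu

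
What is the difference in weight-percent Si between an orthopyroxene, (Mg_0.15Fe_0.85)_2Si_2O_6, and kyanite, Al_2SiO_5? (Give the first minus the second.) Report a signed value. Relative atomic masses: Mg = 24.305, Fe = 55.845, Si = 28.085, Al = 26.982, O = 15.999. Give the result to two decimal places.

M((Mg_0.15Fe_0.85)_2Si_2O_6) = 254.392 g/mol, so wt% Si = 56.170/254.392 × 100 = 22.08%.
M(Al_2SiO_5) = 162.044 g/mol, so wt% Si = 28.085/162.044 × 100 = 17.33%.
22.08 − 17.33 = 4.75 pp.

4.75 percentage points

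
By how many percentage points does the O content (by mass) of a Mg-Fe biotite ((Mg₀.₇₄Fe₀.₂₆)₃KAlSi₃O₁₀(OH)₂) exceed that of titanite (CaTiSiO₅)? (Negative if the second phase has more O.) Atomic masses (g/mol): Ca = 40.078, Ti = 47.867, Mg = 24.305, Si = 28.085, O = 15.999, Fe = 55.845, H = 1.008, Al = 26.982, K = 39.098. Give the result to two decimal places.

2.64 percentage points

O in (Mg₀.₇₄Fe₀.₂₆)₃KAlSi₃O₁₀(OH)₂: molar mass 441.855 g/mol; 12×15.999 = 191.988 g → 43.45 wt%.
O in CaTiSiO₅: molar mass 196.025 g/mol; 5×15.999 = 79.995 g → 40.81 wt%.
Difference = 43.45 − 40.81 = 2.64 percentage points.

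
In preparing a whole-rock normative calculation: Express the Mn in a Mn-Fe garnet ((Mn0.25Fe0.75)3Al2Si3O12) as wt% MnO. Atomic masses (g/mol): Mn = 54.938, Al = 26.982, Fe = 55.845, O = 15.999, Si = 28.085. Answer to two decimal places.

10.70 wt%

Formula mass = 497.062 g/mol.
0.75 Mn → 0.7500 mol MnO per formula unit; M(MnO) = 70.937, so MnO mass = 53.203 g.
53.203/497.062 × 100 = 10.70 wt%.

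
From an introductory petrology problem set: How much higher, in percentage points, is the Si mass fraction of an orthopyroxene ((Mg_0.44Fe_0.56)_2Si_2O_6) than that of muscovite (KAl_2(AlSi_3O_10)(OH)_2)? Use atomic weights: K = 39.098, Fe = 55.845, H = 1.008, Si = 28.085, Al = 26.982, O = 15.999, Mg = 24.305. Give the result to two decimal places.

2.64 percentage points

Si in (Mg_0.44Fe_0.56)_2Si_2O_6: molar mass 236.099 g/mol; 2×28.085 = 56.170 g → 23.79 wt%.
Si in KAl_2(AlSi_3O_10)(OH)_2: molar mass 398.303 g/mol; 3×28.085 = 84.255 g → 21.15 wt%.
Difference = 23.79 − 21.15 = 2.64 percentage points.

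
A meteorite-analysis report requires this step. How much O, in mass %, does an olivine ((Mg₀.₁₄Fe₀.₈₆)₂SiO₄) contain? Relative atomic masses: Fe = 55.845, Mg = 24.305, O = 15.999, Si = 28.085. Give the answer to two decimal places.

32.83 mass %

Formula mass = 0.28·24.305 + 1.72·55.845 + 1·28.085 + 4·15.999 = 194.940 g/mol, of which 63.996 g is O.
So O makes up 63.996/194.940 = 0.3283 of the mass, i.e. 32.83%.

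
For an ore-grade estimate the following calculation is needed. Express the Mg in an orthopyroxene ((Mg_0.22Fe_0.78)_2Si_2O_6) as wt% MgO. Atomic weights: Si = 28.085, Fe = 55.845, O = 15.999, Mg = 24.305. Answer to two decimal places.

M((Mg_0.22Fe_0.78)_2Si_2O_6) = 249.976 g/mol; M(MgO) = 40.304 g/mol.
Moles MgO per formula unit = 0.44 Mg ÷ 1 = 0.4400.
MgO fraction = (0.4400 × 40.304) / 249.976 = 17.734/249.976 = 0.0709.

7.09 wt%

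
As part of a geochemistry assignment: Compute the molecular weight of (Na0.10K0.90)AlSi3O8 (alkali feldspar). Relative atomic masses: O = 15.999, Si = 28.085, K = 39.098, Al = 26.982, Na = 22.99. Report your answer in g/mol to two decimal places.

The formula mass is the sum 0.10(22.99) + 0.90(39.098) + 1(26.982) + 3(28.085) + 8(15.999).

276.72 g/mol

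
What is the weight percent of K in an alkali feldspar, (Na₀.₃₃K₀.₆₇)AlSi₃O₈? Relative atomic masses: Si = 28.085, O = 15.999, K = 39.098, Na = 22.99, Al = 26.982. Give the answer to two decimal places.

M((Na₀.₃₃K₀.₆₇)AlSi₃O₈) = 273.011 g/mol.
K contributes 0.67 × 39.098 = 26.196 g per mole.
26.196/273.011 = 0.0960 → 9.60%.

9.60 weight percent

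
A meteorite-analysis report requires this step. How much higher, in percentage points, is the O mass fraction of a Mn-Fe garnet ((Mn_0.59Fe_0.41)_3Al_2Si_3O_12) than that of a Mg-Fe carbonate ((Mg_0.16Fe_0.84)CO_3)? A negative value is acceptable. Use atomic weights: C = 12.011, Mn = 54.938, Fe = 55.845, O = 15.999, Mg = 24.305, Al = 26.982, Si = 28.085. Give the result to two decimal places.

-4.62 percentage points

M((Mn_0.59Fe_0.41)_3Al_2Si_3O_12) = 496.137 g/mol, so wt% O = 191.988/496.137 × 100 = 38.70%.
M((Mg_0.16Fe_0.84)CO_3) = 110.807 g/mol, so wt% O = 47.997/110.807 × 100 = 43.32%.
38.70 − 43.32 = -4.62 pp.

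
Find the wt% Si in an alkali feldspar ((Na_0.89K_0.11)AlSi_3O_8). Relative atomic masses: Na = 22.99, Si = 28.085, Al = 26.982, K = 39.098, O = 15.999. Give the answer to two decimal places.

Formula mass = 0.89·22.99 + 0.11·39.098 + 1·26.982 + 3·28.085 + 8·15.999 = 263.991 g/mol, of which 84.255 g is Si.
So Si makes up 84.255/263.991 = 0.3192 of the mass, i.e. 31.92%.

31.92 weight percent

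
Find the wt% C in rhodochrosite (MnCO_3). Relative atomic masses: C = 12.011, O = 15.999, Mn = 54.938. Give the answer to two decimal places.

Molar mass of MnCO_3: 1*54.938 + 1*12.011 + 3*15.999 = 114.946 g/mol.
Mass of C per formula unit: 1 × 12.011 = 12.011 g.
Weight fraction C = 12.011 / 114.946 = 0.1045.

10.45 wt%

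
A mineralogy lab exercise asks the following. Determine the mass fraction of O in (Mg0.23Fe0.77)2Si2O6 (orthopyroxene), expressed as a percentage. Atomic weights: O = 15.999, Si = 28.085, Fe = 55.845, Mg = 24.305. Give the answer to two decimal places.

38.50 wt%

Formula mass = 0.46*24.305 + 1.54*55.845 + 2*28.085 + 6*15.999 = 249.346 g/mol, of which 95.994 g is O.
So O makes up 95.994/249.346 = 0.3850 of the mass, i.e. 38.50%.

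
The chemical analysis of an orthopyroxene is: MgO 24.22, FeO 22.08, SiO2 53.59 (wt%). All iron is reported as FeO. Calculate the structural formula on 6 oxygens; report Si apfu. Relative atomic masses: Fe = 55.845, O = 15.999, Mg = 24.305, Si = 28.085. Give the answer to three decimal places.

1.988 Si apfu

24.22 wt% MgO ÷ 40.304 g/mol = 0.60093 mol, giving 0.60093 Mg and 0.60093 O.
22.08 wt% FeO ÷ 71.844 g/mol = 0.30733 mol, giving 0.30733 Fe and 0.30733 O.
53.59 wt% SiO2 ÷ 60.083 g/mol = 0.89193 mol, giving 0.89193 Si and 1.78386 O.
Oxygen sums to 2.69212; scaling by 6/2.69212 = 2.22873 puts the formula on 6 O.
Si: 0.89193 × 2.22873 = 1.988 atoms per formula unit.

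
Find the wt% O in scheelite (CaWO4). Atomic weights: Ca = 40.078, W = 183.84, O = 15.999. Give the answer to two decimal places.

Molar mass of CaWO4: 1×40.078 + 1×183.84 + 4×15.999 = 287.914 g/mol.
Mass of O per formula unit: 4 × 15.999 = 63.996 g.
Weight fraction O = 63.996 / 287.914 = 0.2223.

22.23 weight percent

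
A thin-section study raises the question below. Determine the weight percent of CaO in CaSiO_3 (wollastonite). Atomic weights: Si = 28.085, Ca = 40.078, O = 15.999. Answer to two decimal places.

Formula mass = 116.160 g/mol.
1 Ca → 1.0000 mol CaO per formula unit; M(CaO) = 56.077, so CaO mass = 56.077 g.
56.077/116.160 × 100 = 48.28 wt%.

48.28 wt%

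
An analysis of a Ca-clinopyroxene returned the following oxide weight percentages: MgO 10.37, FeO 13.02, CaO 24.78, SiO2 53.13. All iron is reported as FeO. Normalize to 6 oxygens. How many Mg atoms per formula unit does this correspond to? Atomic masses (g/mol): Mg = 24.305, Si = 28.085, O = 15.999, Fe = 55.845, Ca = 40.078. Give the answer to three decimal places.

0.583 Mg apfu

10.37 wt% MgO ÷ 40.304 g/mol = 0.25729 mol, giving 0.25729 Mg and 0.25729 O.
13.02 wt% FeO ÷ 71.844 g/mol = 0.18123 mol, giving 0.18123 Fe and 0.18123 O.
24.78 wt% CaO ÷ 56.077 g/mol = 0.44189 mol, giving 0.44189 Ca and 0.44189 O.
53.13 wt% SiO2 ÷ 60.083 g/mol = 0.88428 mol, giving 0.88428 Si and 1.76856 O.
Oxygen sums to 2.64897; scaling by 6/2.64897 = 2.26503 puts the formula on 6 O.
Mg: 0.25729 × 2.26503 = 0.583 atoms per formula unit.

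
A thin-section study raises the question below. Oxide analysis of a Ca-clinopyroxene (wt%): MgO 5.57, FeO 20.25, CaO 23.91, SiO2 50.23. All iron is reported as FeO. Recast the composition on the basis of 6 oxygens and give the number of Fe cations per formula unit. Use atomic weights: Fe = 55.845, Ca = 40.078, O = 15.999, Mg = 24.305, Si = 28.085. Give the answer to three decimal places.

5.57 wt% MgO ÷ 40.304 g/mol = 0.13820 mol, giving 0.13820 Mg and 0.13820 O.
20.25 wt% FeO ÷ 71.844 g/mol = 0.28186 mol, giving 0.28186 Fe and 0.28186 O.
23.91 wt% CaO ÷ 56.077 g/mol = 0.42638 mol, giving 0.42638 Ca and 0.42638 O.
50.23 wt% SiO2 ÷ 60.083 g/mol = 0.83601 mol, giving 0.83601 Si and 1.67202 O.
Oxygen sums to 2.51846; scaling by 6/2.51846 = 2.38241 puts the formula on 6 O.
Fe: 0.28186 × 2.38241 = 0.672 atoms per formula unit.

0.672 Fe apfu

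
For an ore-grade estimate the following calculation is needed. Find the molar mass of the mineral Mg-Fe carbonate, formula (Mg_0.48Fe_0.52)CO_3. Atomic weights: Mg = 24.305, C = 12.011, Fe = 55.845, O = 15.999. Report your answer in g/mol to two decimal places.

The formula mass is the sum 0.48(24.305) + 0.52(55.845) + 1(12.011) + 3(15.999).

100.71 g/mol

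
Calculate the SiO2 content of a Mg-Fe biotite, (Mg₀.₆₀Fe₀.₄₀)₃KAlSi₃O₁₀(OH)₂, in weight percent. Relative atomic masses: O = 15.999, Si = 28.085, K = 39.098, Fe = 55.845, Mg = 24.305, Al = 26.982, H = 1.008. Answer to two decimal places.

39.61 wt%

Formula mass = 455.102 g/mol.
3 Si → 3.0000 mol SiO2 per formula unit; M(SiO2) = 60.083, so SiO2 mass = 180.249 g.
180.249/455.102 × 100 = 39.61 wt%.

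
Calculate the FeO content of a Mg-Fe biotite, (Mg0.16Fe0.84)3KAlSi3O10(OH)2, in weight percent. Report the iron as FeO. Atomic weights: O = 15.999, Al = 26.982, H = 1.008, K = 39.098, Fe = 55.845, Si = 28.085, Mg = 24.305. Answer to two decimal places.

36.45 wt%

M((Mg0.16Fe0.84)3KAlSi3O10(OH)2) = 496.735 g/mol; M(FeO) = 71.844 g/mol.
Moles FeO per formula unit = 2.52 Fe ÷ 1 = 2.5200.
FeO fraction = (2.5200 × 71.844) / 496.735 = 181.047/496.735 = 0.3645.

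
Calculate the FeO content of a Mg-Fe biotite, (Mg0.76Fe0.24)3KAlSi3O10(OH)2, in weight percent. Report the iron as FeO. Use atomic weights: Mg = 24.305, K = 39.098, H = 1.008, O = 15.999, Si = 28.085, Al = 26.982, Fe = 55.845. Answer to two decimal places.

Formula mass = 439.963 g/mol.
0.72 Fe → 0.7200 mol FeO per formula unit; M(FeO) = 71.844, so FeO mass = 51.728 g.
51.728/439.963 × 100 = 11.76 wt%.

11.76 wt%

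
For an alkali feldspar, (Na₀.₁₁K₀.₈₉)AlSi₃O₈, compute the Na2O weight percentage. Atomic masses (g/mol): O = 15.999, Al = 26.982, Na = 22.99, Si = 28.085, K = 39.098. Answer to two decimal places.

M((Na₀.₁₁K₀.₈₉)AlSi₃O₈) = 276.555 g/mol; M(Na2O) = 61.979 g/mol.
Moles Na2O per formula unit = 0.11 Na ÷ 2 = 0.0550.
Na2O fraction = (0.0550 × 61.979) / 276.555 = 3.409/276.555 = 0.0123.

1.23 wt%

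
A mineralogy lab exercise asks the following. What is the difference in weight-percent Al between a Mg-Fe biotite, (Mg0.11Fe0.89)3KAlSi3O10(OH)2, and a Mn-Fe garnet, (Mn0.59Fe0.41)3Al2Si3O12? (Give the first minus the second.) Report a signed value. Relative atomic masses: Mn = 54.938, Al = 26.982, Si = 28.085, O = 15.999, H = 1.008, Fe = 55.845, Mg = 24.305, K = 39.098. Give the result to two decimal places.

M((Mg0.11Fe0.89)3KAlSi3O10(OH)2) = 501.466 g/mol, so wt% Al = 26.982/501.466 × 100 = 5.38%.
M((Mn0.59Fe0.41)3Al2Si3O12) = 496.137 g/mol, so wt% Al = 53.964/496.137 × 100 = 10.88%.
5.38 − 10.88 = -5.50 pp.

-5.50 percentage points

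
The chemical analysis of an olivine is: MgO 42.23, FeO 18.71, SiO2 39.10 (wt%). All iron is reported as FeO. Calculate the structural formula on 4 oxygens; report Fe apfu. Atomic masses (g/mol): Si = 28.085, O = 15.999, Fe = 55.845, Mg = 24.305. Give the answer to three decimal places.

MgO (M=40.304): mol = 1.04779; Mg = 1.04779, O = 1.04779.
FeO (M=71.844): mol = 0.26043; Fe = 0.26043, O = 0.26043.
SiO2 (M=60.083): mol = 0.65077; Si = 0.65077, O = 1.30154.
ΣO = 2.60976; factor = 4/ΣO = 1.53271.
Fe apfu = 0.26043 × 1.53271 = 0.399.

0.399 Fe apfu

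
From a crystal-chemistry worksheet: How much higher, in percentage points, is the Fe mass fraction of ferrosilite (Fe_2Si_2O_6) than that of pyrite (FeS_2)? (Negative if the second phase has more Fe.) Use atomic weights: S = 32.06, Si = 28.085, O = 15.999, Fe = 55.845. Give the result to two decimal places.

First mineral: 111.690 g Fe in 263.854 g formula = 42.33 wt% Fe.
Second mineral: 55.845 g Fe in 119.965 g formula = 46.55 wt% Fe.
42.33% − 46.55% gives a difference of -4.22 percentage points.

-4.22 percentage points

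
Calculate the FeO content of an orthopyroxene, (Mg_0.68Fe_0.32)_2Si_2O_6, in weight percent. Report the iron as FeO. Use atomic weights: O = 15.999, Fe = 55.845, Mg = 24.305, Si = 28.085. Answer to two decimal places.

Formula mass = 220.960 g/mol.
0.64 Fe → 0.6400 mol FeO per formula unit; M(FeO) = 71.844, so FeO mass = 45.980 g.
45.980/220.960 × 100 = 20.81 wt%.

20.81 wt%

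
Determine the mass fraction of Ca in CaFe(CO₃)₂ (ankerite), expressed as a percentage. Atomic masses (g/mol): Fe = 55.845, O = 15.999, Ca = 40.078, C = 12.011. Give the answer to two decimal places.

Formula mass = 1×40.078 + 1×55.845 + 2×12.011 + 6×15.999 = 215.939 g/mol, of which 40.078 g is Ca.
So Ca makes up 40.078/215.939 = 0.1856 of the mass, i.e. 18.56%.

18.56 mass %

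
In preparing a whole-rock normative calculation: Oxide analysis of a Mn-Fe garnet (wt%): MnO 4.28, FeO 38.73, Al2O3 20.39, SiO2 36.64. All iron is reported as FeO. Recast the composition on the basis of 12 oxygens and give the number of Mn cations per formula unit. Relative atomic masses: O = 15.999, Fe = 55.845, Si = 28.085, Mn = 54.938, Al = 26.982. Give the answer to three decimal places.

MnO: 4.28/70.937 = 0.06034 mol → 0.06034 mol Mn, 0.06034 mol O.
FeO: 38.73/71.844 = 0.53908 mol → 0.53908 mol Fe, 0.53908 mol O.
Al2O3: 20.39/101.961 = 0.19998 mol → 0.39996 mol Al, 0.59994 mol O.
SiO2: 36.64/60.083 = 0.60982 mol → 0.60982 mol Si, 1.21964 mol O.
Total oxygen = 2.41900 mol. Normalization factor = 12/2.41900 = 4.96073.
Mn per 12 O = 0.06034 × 4.96073 = 0.299.

0.299 Mn apfu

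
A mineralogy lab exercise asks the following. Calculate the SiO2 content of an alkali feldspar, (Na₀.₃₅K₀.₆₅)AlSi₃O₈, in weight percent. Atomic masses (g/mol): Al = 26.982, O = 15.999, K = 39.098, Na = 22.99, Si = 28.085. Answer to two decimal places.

66.10 wt%

Molar mass of (Na₀.₃₅K₀.₆₅)AlSi₃O₈ = 0.35×22.99 + 0.65×39.098 + 1×26.982 + 3×28.085 + 8×15.999 = 272.689 g/mol.
Each formula unit contains 3 Si, equivalent to 3/1 = 3.0000 mol SiO2.
M(SiO2) = 1×28.085 + 2×15.999 = 60.083 g/mol.
Mass of SiO2 per formula unit = 3.0000 × 60.083 = 180.249 g.
SiO2 wt% = 180.249 / 272.689 × 100 = 66.10%.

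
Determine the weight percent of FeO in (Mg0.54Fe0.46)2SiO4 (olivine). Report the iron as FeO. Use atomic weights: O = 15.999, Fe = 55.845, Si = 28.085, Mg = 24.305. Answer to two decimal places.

M((Mg0.54Fe0.46)2SiO4) = 169.708 g/mol; M(FeO) = 71.844 g/mol.
Moles FeO per formula unit = 0.92 Fe ÷ 1 = 0.9200.
FeO fraction = (0.9200 × 71.844) / 169.708 = 66.096/169.708 = 0.3895.

38.95 wt%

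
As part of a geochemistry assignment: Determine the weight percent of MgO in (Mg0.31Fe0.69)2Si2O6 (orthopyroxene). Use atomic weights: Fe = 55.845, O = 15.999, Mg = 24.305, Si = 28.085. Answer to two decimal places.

M((Mg0.31Fe0.69)2Si2O6) = 244.299 g/mol; M(MgO) = 40.304 g/mol.
Moles MgO per formula unit = 0.62 Mg ÷ 1 = 0.6200.
MgO fraction = (0.6200 × 40.304) / 244.299 = 24.988/244.299 = 0.1023.

10.23 wt%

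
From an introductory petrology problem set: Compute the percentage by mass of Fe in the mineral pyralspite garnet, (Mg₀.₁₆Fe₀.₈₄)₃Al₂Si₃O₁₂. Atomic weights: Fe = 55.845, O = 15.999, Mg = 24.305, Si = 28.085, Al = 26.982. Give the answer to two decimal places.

M((Mg₀.₁₆Fe₀.₈₄)₃Al₂Si₃O₁₂) = 482.603 g/mol.
Fe contributes 2.52 × 55.845 = 140.729 g per mole.
140.729/482.603 = 0.2916 → 29.16%.

29.16 weight percent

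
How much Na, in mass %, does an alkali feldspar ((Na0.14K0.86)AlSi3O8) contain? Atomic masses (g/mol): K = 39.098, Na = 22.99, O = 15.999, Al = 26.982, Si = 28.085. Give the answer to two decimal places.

Formula mass = 0.14*22.99 + 0.86*39.098 + 1*26.982 + 3*28.085 + 8*15.999 = 276.072 g/mol, of which 3.219 g is Na.
So Na makes up 3.219/276.072 = 0.0117 of the mass, i.e. 1.17%.

1.17 mass %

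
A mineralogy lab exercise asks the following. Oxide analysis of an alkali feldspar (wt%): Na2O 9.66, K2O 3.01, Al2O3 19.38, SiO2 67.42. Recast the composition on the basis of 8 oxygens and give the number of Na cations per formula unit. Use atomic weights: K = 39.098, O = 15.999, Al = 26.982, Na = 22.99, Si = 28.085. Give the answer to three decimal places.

9.66 wt% Na2O ÷ 61.979 g/mol = 0.15586 mol, giving 0.31172 Na and 0.15586 O.
3.01 wt% K2O ÷ 94.195 g/mol = 0.03195 mol, giving 0.06390 K and 0.03195 O.
19.38 wt% Al2O3 ÷ 101.961 g/mol = 0.19007 mol, giving 0.38014 Al and 0.57021 O.
67.42 wt% SiO2 ÷ 60.083 g/mol = 1.12211 mol, giving 1.12211 Si and 2.24422 O.
Oxygen sums to 3.00224; scaling by 8/3.00224 = 2.66468 puts the formula on 8 O.
Na: 0.31172 × 2.66468 = 0.831 atoms per formula unit.

0.831 Na apfu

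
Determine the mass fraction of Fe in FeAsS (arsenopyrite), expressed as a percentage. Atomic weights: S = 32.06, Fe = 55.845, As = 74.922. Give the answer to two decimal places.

Molar mass of FeAsS: 1*55.845 + 1*74.922 + 1*32.06 = 162.827 g/mol.
Mass of Fe per formula unit: 1 × 55.845 = 55.845 g.
Weight fraction Fe = 55.845 / 162.827 = 0.3430.

34.30 weight percent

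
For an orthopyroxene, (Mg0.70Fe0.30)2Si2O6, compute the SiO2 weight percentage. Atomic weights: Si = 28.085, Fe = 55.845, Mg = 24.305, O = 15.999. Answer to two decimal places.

Formula mass = 219.698 g/mol.
2 Si → 2.0000 mol SiO2 per formula unit; M(SiO2) = 60.083, so SiO2 mass = 120.166 g.
120.166/219.698 × 100 = 54.70 wt%.

54.70 wt%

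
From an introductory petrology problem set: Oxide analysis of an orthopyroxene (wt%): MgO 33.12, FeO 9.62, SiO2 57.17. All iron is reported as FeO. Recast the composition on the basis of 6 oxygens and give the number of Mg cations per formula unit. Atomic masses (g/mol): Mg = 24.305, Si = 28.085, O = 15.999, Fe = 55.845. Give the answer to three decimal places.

1.725 Mg apfu

33.12 wt% MgO ÷ 40.304 g/mol = 0.82175 mol, giving 0.82175 Mg and 0.82175 O.
9.62 wt% FeO ÷ 71.844 g/mol = 0.13390 mol, giving 0.13390 Fe and 0.13390 O.
57.17 wt% SiO2 ÷ 60.083 g/mol = 0.95152 mol, giving 0.95152 Si and 1.90304 O.
Oxygen sums to 2.85869; scaling by 6/2.85869 = 2.09886 puts the formula on 6 O.
Mg: 0.82175 × 2.09886 = 1.725 atoms per formula unit.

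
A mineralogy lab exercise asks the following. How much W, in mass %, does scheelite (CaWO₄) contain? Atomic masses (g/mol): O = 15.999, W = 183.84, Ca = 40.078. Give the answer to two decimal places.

63.85 mass %

M(CaWO₄) = 287.914 g/mol.
W contributes 1 × 183.84 = 183.840 g per mole.
183.840/287.914 = 0.6385 → 63.85%.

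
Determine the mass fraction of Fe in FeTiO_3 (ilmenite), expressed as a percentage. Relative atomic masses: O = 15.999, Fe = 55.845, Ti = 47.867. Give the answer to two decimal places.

Molar mass of FeTiO_3: 1*55.845 + 1*47.867 + 3*15.999 = 151.709 g/mol.
Mass of Fe per formula unit: 1 × 55.845 = 55.845 g.
Weight fraction Fe = 55.845 / 151.709 = 0.3681.

36.81 weight percent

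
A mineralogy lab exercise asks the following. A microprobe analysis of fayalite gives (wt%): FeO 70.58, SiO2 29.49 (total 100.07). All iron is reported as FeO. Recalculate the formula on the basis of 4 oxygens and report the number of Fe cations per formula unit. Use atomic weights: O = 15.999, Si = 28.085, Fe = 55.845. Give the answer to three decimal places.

FeO: 70.58/71.844 = 0.98241 mol → 0.98241 mol Fe, 0.98241 mol O.
SiO2: 29.49/60.083 = 0.49082 mol → 0.49082 mol Si, 0.98164 mol O.
Total oxygen = 1.96405 mol. Normalization factor = 4/1.96405 = 2.03661.
Fe per 4 O = 0.98241 × 2.03661 = 2.001.

2.001 Fe apfu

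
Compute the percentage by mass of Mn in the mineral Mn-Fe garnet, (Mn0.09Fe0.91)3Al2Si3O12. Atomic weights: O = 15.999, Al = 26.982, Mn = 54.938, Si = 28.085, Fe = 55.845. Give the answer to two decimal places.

2.98 mass %

M((Mn0.09Fe0.91)3Al2Si3O12) = 497.497 g/mol.
Mn contributes 0.27 × 54.938 = 14.833 g per mole.
14.833/497.497 = 0.0298 → 2.98%.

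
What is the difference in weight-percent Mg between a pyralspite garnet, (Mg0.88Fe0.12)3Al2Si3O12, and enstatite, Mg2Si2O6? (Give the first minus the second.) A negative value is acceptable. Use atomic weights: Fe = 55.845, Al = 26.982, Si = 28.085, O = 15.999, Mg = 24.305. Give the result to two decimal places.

Mg in (Mg0.88Fe0.12)3Al2Si3O12: molar mass 414.476 g/mol; 2.64×24.305 = 64.165 g → 15.48 wt%.
Mg in Mg2Si2O6: molar mass 200.774 g/mol; 2×24.305 = 48.610 g → 24.21 wt%.
Difference = 15.48 − 24.21 = -8.73 percentage points.

-8.73 percentage points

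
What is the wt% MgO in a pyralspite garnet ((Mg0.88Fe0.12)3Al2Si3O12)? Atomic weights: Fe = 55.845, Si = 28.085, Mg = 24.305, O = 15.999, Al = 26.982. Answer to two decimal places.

25.67 wt%

Molar mass of (Mg0.88Fe0.12)3Al2Si3O12 = 2.64*24.305 + 0.36*55.845 + 2*26.982 + 3*28.085 + 12*15.999 = 414.476 g/mol.
Each formula unit contains 2.64 Mg, equivalent to 2.64/1 = 2.6400 mol MgO.
M(MgO) = 1×24.305 + 1×15.999 = 40.304 g/mol.
Mass of MgO per formula unit = 2.6400 × 40.304 = 106.403 g.
MgO wt% = 106.403 / 414.476 × 100 = 25.67%.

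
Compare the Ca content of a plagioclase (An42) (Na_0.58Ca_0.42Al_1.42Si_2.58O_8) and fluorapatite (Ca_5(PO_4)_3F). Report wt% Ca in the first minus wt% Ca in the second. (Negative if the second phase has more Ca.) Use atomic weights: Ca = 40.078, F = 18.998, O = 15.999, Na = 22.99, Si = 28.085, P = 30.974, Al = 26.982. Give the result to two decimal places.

Ca in Na_0.58Ca_0.42Al_1.42Si_2.58O_8: molar mass 268.933 g/mol; 0.42×40.078 = 16.833 g → 6.26 wt%.
Ca in Ca_5(PO_4)_3F: molar mass 504.298 g/mol; 5×40.078 = 200.390 g → 39.74 wt%.
Difference = 6.26 − 39.74 = -33.48 percentage points.

-33.48 percentage points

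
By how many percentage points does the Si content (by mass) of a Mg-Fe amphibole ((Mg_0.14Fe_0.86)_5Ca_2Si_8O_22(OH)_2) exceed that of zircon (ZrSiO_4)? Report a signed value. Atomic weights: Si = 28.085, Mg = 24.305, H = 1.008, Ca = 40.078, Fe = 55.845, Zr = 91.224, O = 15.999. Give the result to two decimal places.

8.38 percentage points

First mineral: 224.680 g Si in 947.975 g formula = 23.70 wt% Si.
Second mineral: 28.085 g Si in 183.305 g formula = 15.32 wt% Si.
23.70% − 15.32% gives a difference of 8.38 percentage points.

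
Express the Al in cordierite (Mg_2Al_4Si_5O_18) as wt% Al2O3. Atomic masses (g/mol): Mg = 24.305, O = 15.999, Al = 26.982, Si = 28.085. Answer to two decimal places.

M(Mg_2Al_4Si_5O_18) = 584.945 g/mol; M(Al2O3) = 101.961 g/mol.
Moles Al2O3 per formula unit = 4 Al ÷ 2 = 2.0000.
Al2O3 fraction = (2.0000 × 101.961) / 584.945 = 203.922/584.945 = 0.3486.

34.86 wt%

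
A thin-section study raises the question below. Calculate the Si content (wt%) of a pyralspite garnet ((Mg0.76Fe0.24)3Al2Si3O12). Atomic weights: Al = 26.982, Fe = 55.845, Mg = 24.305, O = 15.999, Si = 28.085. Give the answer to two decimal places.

Formula mass = 2.28×24.305 + 0.72×55.845 + 2×26.982 + 3×28.085 + 12×15.999 = 425.831 g/mol, of which 84.255 g is Si.
So Si makes up 84.255/425.831 = 0.1979 of the mass, i.e. 19.79%.

19.79 wt%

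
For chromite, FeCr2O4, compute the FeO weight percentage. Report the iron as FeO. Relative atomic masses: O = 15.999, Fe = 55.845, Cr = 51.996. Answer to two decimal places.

32.10 wt%

M(FeCr2O4) = 223.833 g/mol; M(FeO) = 71.844 g/mol.
Moles FeO per formula unit = 1 Fe ÷ 1 = 1.0000.
FeO fraction = (1.0000 × 71.844) / 223.833 = 71.844/223.833 = 0.3210.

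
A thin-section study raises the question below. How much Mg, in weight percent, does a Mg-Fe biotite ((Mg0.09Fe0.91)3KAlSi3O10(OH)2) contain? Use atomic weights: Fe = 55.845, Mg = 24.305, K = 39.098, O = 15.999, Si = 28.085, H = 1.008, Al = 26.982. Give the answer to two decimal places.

1.30 weight percent

M((Mg0.09Fe0.91)3KAlSi3O10(OH)2) = 503.358 g/mol.
Mg contributes 0.27 × 24.305 = 6.562 g per mole.
6.562/503.358 = 0.0130 → 1.30%.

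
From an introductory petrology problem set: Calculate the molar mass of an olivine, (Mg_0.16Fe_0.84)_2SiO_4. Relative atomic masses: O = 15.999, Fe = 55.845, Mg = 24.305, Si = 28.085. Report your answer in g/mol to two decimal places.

193.68 g/mol

M = 0.32(24.305) + 1.68(55.845) + 1(28.085) + 4(15.999)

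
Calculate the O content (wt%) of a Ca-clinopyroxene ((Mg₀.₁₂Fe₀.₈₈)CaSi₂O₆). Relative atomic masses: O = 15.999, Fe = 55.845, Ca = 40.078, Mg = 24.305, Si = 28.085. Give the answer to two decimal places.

39.29 wt%

M((Mg₀.₁₂Fe₀.₈₈)CaSi₂O₆) = 244.302 g/mol.
O contributes 6 × 15.999 = 95.994 g per mole.
95.994/244.302 = 0.3929 → 39.29%.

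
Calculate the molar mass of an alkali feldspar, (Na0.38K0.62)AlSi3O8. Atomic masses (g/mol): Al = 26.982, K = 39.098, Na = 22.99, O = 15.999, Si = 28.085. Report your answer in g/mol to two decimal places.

272.21 g/mol

Na: 0.38 × 22.99 = 8.7362
K: 0.62 × 39.098 = 24.2408
Al: 1 × 26.982 = 26.9820
Si: 3 × 28.085 = 84.2550
O: 8 × 15.999 = 127.9920
Summing the contributions gives the formula mass.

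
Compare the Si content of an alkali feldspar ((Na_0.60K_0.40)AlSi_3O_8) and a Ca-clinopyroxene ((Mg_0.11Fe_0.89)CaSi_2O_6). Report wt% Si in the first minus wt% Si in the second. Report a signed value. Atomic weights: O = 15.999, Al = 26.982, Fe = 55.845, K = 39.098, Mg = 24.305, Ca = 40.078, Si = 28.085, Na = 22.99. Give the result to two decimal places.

M((Na_0.60K_0.40)AlSi_3O_8) = 268.662 g/mol, so wt% Si = 84.255/268.662 × 100 = 31.36%.
M((Mg_0.11Fe_0.89)CaSi_2O_6) = 244.618 g/mol, so wt% Si = 56.170/244.618 × 100 = 22.96%.
31.36 − 22.96 = 8.40 pp.

8.40 percentage points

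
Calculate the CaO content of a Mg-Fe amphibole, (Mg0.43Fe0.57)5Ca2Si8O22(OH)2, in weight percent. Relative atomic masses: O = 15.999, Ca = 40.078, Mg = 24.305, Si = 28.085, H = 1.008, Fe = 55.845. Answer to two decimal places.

Formula mass = 902.242 g/mol.
2 Ca → 2.0000 mol CaO per formula unit; M(CaO) = 56.077, so CaO mass = 112.154 g.
112.154/902.242 × 100 = 12.43 wt%.

12.43 wt%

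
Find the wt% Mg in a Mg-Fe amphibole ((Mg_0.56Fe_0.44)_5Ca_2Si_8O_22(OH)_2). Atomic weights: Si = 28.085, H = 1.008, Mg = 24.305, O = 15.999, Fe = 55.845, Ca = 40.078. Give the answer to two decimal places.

7.72 mass %

M((Mg_0.56Fe_0.44)_5Ca_2Si_8O_22(OH)_2) = 881.741 g/mol.
Mg contributes 2.80 × 24.305 = 68.054 g per mole.
68.054/881.741 = 0.0772 → 7.72%.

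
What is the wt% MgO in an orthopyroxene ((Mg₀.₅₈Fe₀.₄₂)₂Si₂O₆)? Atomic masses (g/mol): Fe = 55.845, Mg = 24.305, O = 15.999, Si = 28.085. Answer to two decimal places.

20.57 wt%

Formula mass = 227.268 g/mol.
1.16 Mg → 1.1600 mol MgO per formula unit; M(MgO) = 40.304, so MgO mass = 46.753 g.
46.753/227.268 × 100 = 20.57 wt%.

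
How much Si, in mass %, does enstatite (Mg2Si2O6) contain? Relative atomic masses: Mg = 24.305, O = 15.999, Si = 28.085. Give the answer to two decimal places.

27.98 mass %

M(Mg2Si2O6) = 200.774 g/mol.
Si contributes 2 × 28.085 = 56.170 g per mole.
56.170/200.774 = 0.2798 → 27.98%.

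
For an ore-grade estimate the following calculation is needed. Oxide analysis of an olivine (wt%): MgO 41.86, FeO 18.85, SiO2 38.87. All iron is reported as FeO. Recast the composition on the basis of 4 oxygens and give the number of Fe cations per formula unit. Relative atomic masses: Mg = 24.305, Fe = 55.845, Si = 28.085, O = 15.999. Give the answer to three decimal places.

0.404 Fe apfu

MgO (M=40.304): mol = 1.03861; Mg = 1.03861, O = 1.03861.
FeO (M=71.844): mol = 0.26237; Fe = 0.26237, O = 0.26237.
SiO2 (M=60.083): mol = 0.64694; Si = 0.64694, O = 1.29388.
ΣO = 2.59486; factor = 4/ΣO = 1.54151.
Fe apfu = 0.26237 × 1.54151 = 0.404.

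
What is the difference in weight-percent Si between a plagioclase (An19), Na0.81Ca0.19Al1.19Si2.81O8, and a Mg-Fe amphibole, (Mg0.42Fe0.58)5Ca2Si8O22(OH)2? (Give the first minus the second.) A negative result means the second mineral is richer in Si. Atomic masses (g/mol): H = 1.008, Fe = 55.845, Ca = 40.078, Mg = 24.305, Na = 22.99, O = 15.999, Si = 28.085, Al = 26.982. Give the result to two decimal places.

4.89 percentage points

First mineral: 78.919 g Si in 265.256 g formula = 29.75 wt% Si.
Second mineral: 224.680 g Si in 903.819 g formula = 24.86 wt% Si.
29.75% − 24.86% gives a difference of 4.89 percentage points.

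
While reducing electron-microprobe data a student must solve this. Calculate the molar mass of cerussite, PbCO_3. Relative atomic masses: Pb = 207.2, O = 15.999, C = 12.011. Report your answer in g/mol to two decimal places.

267.21 g/mol

The formula mass is the sum 1*207.2 + 1*12.011 + 3*15.999.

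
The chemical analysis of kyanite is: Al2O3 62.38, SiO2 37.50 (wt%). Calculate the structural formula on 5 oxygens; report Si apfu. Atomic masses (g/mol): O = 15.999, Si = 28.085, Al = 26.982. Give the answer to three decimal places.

Al2O3 (M=101.961): mol = 0.61180; Al = 1.22360, O = 1.83540.
SiO2 (M=60.083): mol = 0.62414; Si = 0.62414, O = 1.24828.
ΣO = 3.08368; factor = 5/ΣO = 1.62144.
Si apfu = 0.62414 × 1.62144 = 1.012.

1.012 Si apfu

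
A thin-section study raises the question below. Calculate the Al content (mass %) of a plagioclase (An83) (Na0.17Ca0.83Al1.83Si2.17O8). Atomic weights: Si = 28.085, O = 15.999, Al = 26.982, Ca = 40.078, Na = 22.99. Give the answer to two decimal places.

17.92 mass %

Molar mass of Na0.17Ca0.83Al1.83Si2.17O8: 0.17×22.99 + 0.83×40.078 + 1.83×26.982 + 2.17×28.085 + 8×15.999 = 275.487 g/mol.
Mass of Al per formula unit: 1.83 × 26.982 = 49.377 g.
Weight fraction Al = 49.377 / 275.487 = 0.1792.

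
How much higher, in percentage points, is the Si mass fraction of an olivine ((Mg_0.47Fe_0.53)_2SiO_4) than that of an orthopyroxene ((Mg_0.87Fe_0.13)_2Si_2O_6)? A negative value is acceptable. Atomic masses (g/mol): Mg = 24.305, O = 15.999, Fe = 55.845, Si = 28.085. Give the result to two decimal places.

Si in (Mg_0.47Fe_0.53)_2SiO_4: molar mass 174.123 g/mol; 1×28.085 = 28.085 g → 16.13 wt%.
Si in (Mg_0.87Fe_0.13)_2Si_2O_6: molar mass 208.974 g/mol; 2×28.085 = 56.170 g → 26.88 wt%.
Difference = 16.13 − 26.88 = -10.75 percentage points.

-10.75 percentage points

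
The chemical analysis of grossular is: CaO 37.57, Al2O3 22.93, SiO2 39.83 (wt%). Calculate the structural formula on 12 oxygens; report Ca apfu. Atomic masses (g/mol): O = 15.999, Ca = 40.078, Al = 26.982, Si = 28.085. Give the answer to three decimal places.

37.57 wt% CaO ÷ 56.077 g/mol = 0.66997 mol, giving 0.66997 Ca and 0.66997 O.
22.93 wt% Al2O3 ÷ 101.961 g/mol = 0.22489 mol, giving 0.44978 Al and 0.67467 O.
39.83 wt% SiO2 ÷ 60.083 g/mol = 0.66292 mol, giving 0.66292 Si and 1.32584 O.
Oxygen sums to 2.67048; scaling by 12/2.67048 = 4.49357 puts the formula on 12 O.
Ca: 0.66997 × 4.49357 = 3.011 atoms per formula unit.

3.011 Ca apfu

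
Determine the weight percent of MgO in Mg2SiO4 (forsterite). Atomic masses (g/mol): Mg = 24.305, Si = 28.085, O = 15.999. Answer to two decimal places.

Molar mass of Mg2SiO4 = 2*24.305 + 1*28.085 + 4*15.999 = 140.691 g/mol.
Each formula unit contains 2 Mg, equivalent to 2/1 = 2.0000 mol MgO.
M(MgO) = 1×24.305 + 1×15.999 = 40.304 g/mol.
Mass of MgO per formula unit = 2.0000 × 40.304 = 80.608 g.
MgO wt% = 80.608 / 140.691 × 100 = 57.29%.

57.29 wt%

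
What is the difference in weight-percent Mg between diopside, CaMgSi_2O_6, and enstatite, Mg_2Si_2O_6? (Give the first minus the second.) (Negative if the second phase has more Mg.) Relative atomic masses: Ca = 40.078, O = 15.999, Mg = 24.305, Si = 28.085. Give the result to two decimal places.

-12.99 percentage points

M(CaMgSi_2O_6) = 216.547 g/mol, so wt% Mg = 24.305/216.547 × 100 = 11.22%.
M(Mg_2Si_2O_6) = 200.774 g/mol, so wt% Mg = 48.610/200.774 × 100 = 24.21%.
11.22 − 24.21 = -12.99 pp.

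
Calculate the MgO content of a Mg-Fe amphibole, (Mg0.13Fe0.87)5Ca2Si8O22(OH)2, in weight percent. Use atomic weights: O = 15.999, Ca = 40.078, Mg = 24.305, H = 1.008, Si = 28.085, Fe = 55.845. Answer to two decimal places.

2.76 wt%

Molar mass of (Mg0.13Fe0.87)5Ca2Si8O22(OH)2 = 0.65·24.305 + 4.35·55.845 + 2·40.078 + 8·28.085 + 24·15.999 + 2·1.008 = 949.552 g/mol.
Each formula unit contains 0.65 Mg, equivalent to 0.65/1 = 0.6500 mol MgO.
M(MgO) = 1×24.305 + 1×15.999 = 40.304 g/mol.
Mass of MgO per formula unit = 0.6500 × 40.304 = 26.198 g.
MgO wt% = 26.198 / 949.552 × 100 = 2.76%.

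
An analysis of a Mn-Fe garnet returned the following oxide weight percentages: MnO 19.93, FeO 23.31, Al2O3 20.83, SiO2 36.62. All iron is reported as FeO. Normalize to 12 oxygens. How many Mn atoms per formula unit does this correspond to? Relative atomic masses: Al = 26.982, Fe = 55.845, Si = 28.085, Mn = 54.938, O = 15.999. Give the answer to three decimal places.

MnO (M=70.937): mol = 0.28095; Mn = 0.28095, O = 0.28095.
FeO (M=71.844): mol = 0.32445; Fe = 0.32445, O = 0.32445.
Al2O3 (M=101.961): mol = 0.20429; Al = 0.40858, O = 0.61287.
SiO2 (M=60.083): mol = 0.60949; Si = 0.60949, O = 1.21898.
ΣO = 2.43725; factor = 12/ΣO = 4.92358.
Mn apfu = 0.28095 × 4.92358 = 1.383.

1.383 Mn apfu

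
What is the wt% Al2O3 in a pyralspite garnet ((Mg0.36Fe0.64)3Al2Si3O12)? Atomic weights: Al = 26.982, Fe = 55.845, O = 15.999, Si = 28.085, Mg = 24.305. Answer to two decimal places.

21.99 wt%

Formula mass = 463.679 g/mol.
2 Al → 1.0000 mol Al2O3 per formula unit; M(Al2O3) = 101.961, so Al2O3 mass = 101.961 g.
101.961/463.679 × 100 = 21.99 wt%.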